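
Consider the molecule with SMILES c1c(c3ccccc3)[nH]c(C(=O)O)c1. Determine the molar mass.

Atom tally by fragment:
  pyrrole ring core → C:4 H:5 N:1
  (− 2 ring H displaced by substituents)
  + C6H5 → C:6 H:5
  + COOH → C:1 H:1 O:2
Element totals:
  C: 11
  H: 9
  N: 1
  O: 2
Molecular formula: C11H9NO2.
  M = 11(12.011) + 9(1.008) + 14.007 + 2(15.999)
    = 132.121 + 9.072 + 14.007 + 31.998 = 187.198

187.20 g/mol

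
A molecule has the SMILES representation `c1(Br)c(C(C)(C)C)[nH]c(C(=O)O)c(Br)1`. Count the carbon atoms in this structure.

Atom tally by fragment:
  pyrrole ring core → C:4 H:5 N:1
  (− 4 ring H displaced by substituents)
  + Br → Br:1
  + C(CH3)3 → C:4 H:9
  + COOH → C:1 H:1 O:2
  + Br → Br:1
Element totals:
  C: 9
  H: 11
  Br: 2
  N: 1
  O: 2

9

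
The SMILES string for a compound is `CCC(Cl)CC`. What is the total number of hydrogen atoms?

Atom tally by fragment:
  CH3 → C:1 H:3
  CH2 → C:1 H:2
  CH(Cl) → C:1 H:1 Cl:1
  CH2 → C:1 H:2
  CH3 → C:1 H:3
Element totals:
  C: 5
  H: 11
  Cl: 1

11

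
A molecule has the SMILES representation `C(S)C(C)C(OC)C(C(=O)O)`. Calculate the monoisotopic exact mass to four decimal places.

178.0664

Atom tally by fragment:
  HSCH2 → C:1 H:3 S:1
  CH(CH3) → C:2 H:4
  CH(OCH3) → C:2 H:4 O:1
  CH2COOH → C:2 H:3 O:2
Element totals:
  C: 7
  H: 14
  O: 3
  S: 1
Molecular formula: C7H14O3S.
  M = 7(12.0) + 14(1.007825) + 3(15.994915) + 31.972071
    = 84.000000 + 14.109550 + 47.984745 + 31.972071 = 178.066366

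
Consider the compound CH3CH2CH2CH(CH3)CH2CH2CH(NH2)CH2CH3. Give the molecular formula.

Element totals:
  C: 10
  H: 23
  N: 1

C10H23N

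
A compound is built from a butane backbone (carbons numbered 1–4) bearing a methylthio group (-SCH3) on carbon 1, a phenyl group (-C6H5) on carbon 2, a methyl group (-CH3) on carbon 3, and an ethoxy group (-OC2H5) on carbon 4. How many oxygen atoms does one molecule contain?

1

Atom tally by fragment:
  CH3SCH2 → C:2 H:5 S:1
  CH(C6H5) → C:7 H:6
  CH(CH3) → C:2 H:4
  CH2OC2H5 → C:3 H:7 O:1
Element totals:
  C: 14
  H: 22
  O: 1
  S: 1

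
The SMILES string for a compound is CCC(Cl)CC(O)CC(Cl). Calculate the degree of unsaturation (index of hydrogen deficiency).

0

Atom tally by fragment:
  CH3 → C:1 H:3
  CH2 → C:1 H:2
  CH(Cl) → C:1 H:1 Cl:1
  CH2 → C:1 H:2
  CH(OH) → C:1 H:2 O:1
  CH2 → C:1 H:2
  CH2Cl → C:1 H:2 Cl:1
Element totals:
  C: 7
  H: 14
  Cl: 2
  O: 1
Molecular formula: C7H14Cl2O.
DoU = (2C + 2 + N − H − X) / 2 = (2·7 + 2 + 0 − 14 − 2) / 2 = 0.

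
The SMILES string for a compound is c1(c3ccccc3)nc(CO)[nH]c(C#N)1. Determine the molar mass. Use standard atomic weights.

Atom tally by fragment:
  imidazole ring core → C:3 H:4 N:2
  (− 3 ring H displaced by substituents)
  + C6H5 → C:6 H:5
  + CH2OH → C:1 H:3 O:1
  + CN → C:1 N:1
Element totals:
  C: 11
  H: 9
  N: 3
  O: 1
Molecular formula: C11H9N3O.
  M = 11(12.011) + 9(1.008) + 3(14.007) + 15.999
    = 132.121 + 9.072 + 42.021 + 15.999 = 199.213

199.21 g/mol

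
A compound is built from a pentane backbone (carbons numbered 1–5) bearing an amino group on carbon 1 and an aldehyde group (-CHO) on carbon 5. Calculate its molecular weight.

115.18 g/mol

Atom tally by fragment:
  H2NCH2 → C:1 H:4 N:1
  CH2 → C:1 H:2
  CH2 → C:1 H:2
  CH2 → C:1 H:2
  CH2CHO → C:2 H:3 O:1
Element totals:
  C: 6
  H: 13
  N: 1
  O: 1
Molecular formula: C6H13NO.
  M = 6(12.011) + 13(1.008) + 14.007 + 15.999
    = 72.066 + 13.104 + 14.007 + 15.999 = 115.176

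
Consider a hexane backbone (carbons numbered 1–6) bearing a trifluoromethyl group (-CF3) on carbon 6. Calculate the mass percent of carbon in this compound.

54.53%

Atom tally by fragment:
  CH3 → C:1 H:3
  CH2 → C:1 H:2
  CH2 → C:1 H:2
  CH2 → C:1 H:2
  CH2 → C:1 H:2
  CH2CF3 → C:2 H:2 F:3
Element totals:
  C: 7
  H: 13
  F: 3
Molecular formula: C7H13F3.
Molar mass = 154.175 g/mol.
Mass from C: 7 × 12.011 = 84.077 g/mol.
%C = 84.077 / 154.175 × 100 = 54.53%.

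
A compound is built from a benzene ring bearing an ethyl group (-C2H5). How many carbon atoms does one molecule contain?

8

Atom tally by fragment:
  benzene ring core → C:6 H:6
  (− 1 ring H displaced by substituents)
  + C2H5 → C:2 H:5
Element totals:
  C: 8
  H: 10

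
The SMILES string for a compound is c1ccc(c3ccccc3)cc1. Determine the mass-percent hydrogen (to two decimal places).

Atom tally by fragment:
  benzene ring core → C:6 H:6
  (− 1 ring H displaced by substituents)
  + C6H5 → C:6 H:5
Element totals:
  C: 12
  H: 10
Molecular formula: C12H10.
Molar mass = 154.212 g/mol.
Mass from H: 10 × 1.008 = 10.080 g/mol.
%H = 10.080 / 154.212 × 100 = 6.54%.

6.54%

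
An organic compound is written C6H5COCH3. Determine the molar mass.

Atom tally by fragment:
  benzene ring core → C:6 H:6
  (− 1 ring H displaced by substituents)
  + COCH3 → C:2 H:3 O:1
Element totals:
  C: 8
  H: 8
  O: 1
Molecular formula: C8H8O.
  M = 8(12.011) + 8(1.008) + 15.999
    = 96.088 + 8.064 + 15.999 = 120.151

120.15 g/mol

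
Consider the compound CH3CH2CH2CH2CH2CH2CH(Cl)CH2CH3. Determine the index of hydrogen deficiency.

Atom tally by fragment:
  CH3 → C:1 H:3
  CH2 → C:1 H:2
  CH2 → C:1 H:2
  CH2 → C:1 H:2
  CH2 → C:1 H:2
  CH2 → C:1 H:2
  CH(Cl) → C:1 H:1 Cl:1
  CH2 → C:1 H:2
  CH3 → C:1 H:3
Element totals:
  C: 9
  H: 19
  Cl: 1
Molecular formula: C9H19Cl.
DoU = (2C + 2 + N − H − X) / 2 = (2·9 + 2 + 0 − 19 − 1) / 2 = 0.

0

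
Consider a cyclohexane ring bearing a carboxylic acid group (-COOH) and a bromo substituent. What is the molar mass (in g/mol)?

Atom tally by fragment:
  cyclohexane ring core → C:6 H:12
  (− 2 ring H displaced by substituents)
  + COOH → C:1 H:1 O:2
  + Br → Br:1
Element totals:
  C: 7
  H: 11
  Br: 1
  O: 2
Molecular formula: C7H11BrO2.
  M = 7(12.011) + 11(1.008) + 79.904 + 2(15.999)
    = 84.077 + 11.088 + 79.904 + 31.998 = 207.067

207.07 g/mol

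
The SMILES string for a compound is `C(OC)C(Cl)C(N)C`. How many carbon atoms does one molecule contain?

Atom tally by fragment:
  CH3OCH2 → C:2 H:5 O:1
  CH(Cl) → C:1 H:1 Cl:1
  CH(NH2) → C:1 H:3 N:1
  CH3 → C:1 H:3
Element totals:
  C: 5
  H: 12
  Cl: 1
  N: 1
  O: 1

5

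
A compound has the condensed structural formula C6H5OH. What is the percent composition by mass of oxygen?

Atom tally by fragment:
  benzene ring core → C:6 H:6
  (− 1 ring H displaced by substituents)
  + OH → O:1 H:1
Element totals:
  C: 6
  H: 6
  O: 1
Molecular formula: C6H6O.
Molar mass = 94.113 g/mol.
Mass from O: 1 × 15.999 = 15.999 g/mol.
%O = 15.999 / 94.113 × 100 = 17.00%.

17.00%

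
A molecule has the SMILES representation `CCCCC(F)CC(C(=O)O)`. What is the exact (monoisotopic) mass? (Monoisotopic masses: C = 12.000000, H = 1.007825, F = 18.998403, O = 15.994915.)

Atom tally by fragment:
  CH3 → C:1 H:3
  CH2 → C:1 H:2
  CH2 → C:1 H:2
  CH2 → C:1 H:2
  CH(F) → C:1 H:1 F:1
  CH2 → C:1 H:2
  CH2COOH → C:2 H:3 O:2
Element totals:
  C: 8
  H: 15
  F: 1
  O: 2
Molecular formula: C8H15FO2.
  M = 8(12.0) + 15(1.007825) + 18.998403 + 2(15.994915)
    = 96.000000 + 15.117375 + 18.998403 + 31.989830 = 162.105608

162.1056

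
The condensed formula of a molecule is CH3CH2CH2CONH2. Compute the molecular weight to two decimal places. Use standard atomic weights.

87.12 g/mol

Atom tally by fragment:
  CH3 → C:1 H:3
  CH2 → C:1 H:2
  CH2CONH2 → C:2 H:4 O:1 N:1
Element totals:
  C: 4
  H: 9
  N: 1
  O: 1
Molecular formula: C4H9NO.
  M = 4(12.011) + 9(1.008) + 14.007 + 15.999
    = 48.044 + 9.072 + 14.007 + 15.999 = 87.122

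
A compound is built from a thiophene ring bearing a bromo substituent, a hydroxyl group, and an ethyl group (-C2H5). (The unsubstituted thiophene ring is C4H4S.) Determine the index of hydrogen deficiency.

3

Atom tally by fragment:
  thiophene ring core → C:4 H:4 S:1
  (− 3 ring H displaced by substituents)
  + Br → Br:1
  + OH → O:1 H:1
  + C2H5 → C:2 H:5
Element totals:
  C: 6
  H: 7
  Br: 1
  O: 1
  S: 1
Molecular formula: C6H7BrOS.
DoU = (2C + 2 + N − H − X) / 2 = (2·6 + 2 + 0 − 7 − 1) / 2 = 3.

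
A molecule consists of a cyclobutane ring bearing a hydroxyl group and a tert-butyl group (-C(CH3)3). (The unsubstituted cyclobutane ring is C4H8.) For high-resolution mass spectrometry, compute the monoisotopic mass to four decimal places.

128.1201

Atom tally by fragment:
  cyclobutane ring core → C:4 H:8
  (− 2 ring H displaced by substituents)
  + OH → O:1 H:1
  + C(CH3)3 → C:4 H:9
Element totals:
  C: 8
  H: 16
  O: 1
Molecular formula: C8H16O.
  M = 8(12.0) + 16(1.007825) + 15.994915
    = 96.000000 + 16.125200 + 15.994915 = 128.120115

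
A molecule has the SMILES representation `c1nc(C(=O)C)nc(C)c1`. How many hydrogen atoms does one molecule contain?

Atom tally by fragment:
  pyrimidine ring core → C:4 H:4 N:2
  (− 2 ring H displaced by substituents)
  + COCH3 → C:2 H:3 O:1
  + CH3 → C:1 H:3
Element totals:
  C: 7
  H: 8
  N: 2
  O: 1

8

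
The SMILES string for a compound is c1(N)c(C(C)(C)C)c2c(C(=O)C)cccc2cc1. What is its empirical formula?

C16H19NO

Atom tally by fragment:
  naphthalene ring system core → C:10 H:8
  (− 3 ring H displaced by substituents)
  + NH2 → N:1 H:2
  + C(CH3)3 → C:4 H:9
  + COCH3 → C:2 H:3 O:1
Element totals:
  C: 16
  H: 19
  N: 1
  O: 1
Molecular formula: C16H19NO.
gcd of subscripts (16, 19, 1, 1) = 1, so the empirical formula equals the molecular formula.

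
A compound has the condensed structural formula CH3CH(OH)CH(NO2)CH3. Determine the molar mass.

119.12 g/mol

Element totals:
  C: 4
  H: 9
  N: 1
  O: 3
Molecular formula: C4H9NO3.
  M = 4(12.011) + 9(1.008) + 14.007 + 3(15.999)
    = 48.044 + 9.072 + 14.007 + 47.997 = 119.120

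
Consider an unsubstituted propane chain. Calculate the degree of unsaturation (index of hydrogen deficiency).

Atom tally by fragment:
  CH3 → C:1 H:3
  CH2 → C:1 H:2
  CH3 → C:1 H:3
Element totals:
  C: 3
  H: 8
Molecular formula: C3H8.
DoU = (2C + 2 + N − H − X) / 2 = (2·3 + 2 + 0 − 8 − 0) / 2 = 0.

0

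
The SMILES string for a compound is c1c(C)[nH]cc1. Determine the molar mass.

81.12 g/mol

Atom tally by fragment:
  pyrrole ring core → C:4 H:5 N:1
  (− 1 ring H displaced by substituents)
  + CH3 → C:1 H:3
Element totals:
  C: 5
  H: 7
  N: 1
Molecular formula: C5H7N.
  M = 5(12.011) + 7(1.008) + 14.007
    = 60.055 + 7.056 + 14.007 = 81.118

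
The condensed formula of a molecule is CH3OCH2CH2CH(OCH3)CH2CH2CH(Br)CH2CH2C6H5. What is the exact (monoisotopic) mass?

328.1038

Atom tally by fragment:
  CH3OCH2 → C:2 H:5 O:1
  CH2 → C:1 H:2
  CH(OCH3) → C:2 H:4 O:1
  CH2 → C:1 H:2
  CH2 → C:1 H:2
  CH(Br) → C:1 H:1 Br:1
  CH2 → C:1 H:2
  CH2C6H5 → C:7 H:7
Element totals:
  C: 16
  H: 25
  Br: 1
  O: 2
Molecular formula: C16H25BrO2.
  M = 16(12.0) + 25(1.007825) + 78.918338 + 2(15.994915)
    = 192.000000 + 25.195625 + 78.918338 + 31.989830 = 328.103793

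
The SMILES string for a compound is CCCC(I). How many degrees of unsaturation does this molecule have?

Atom tally by fragment:
  CH3 → C:1 H:3
  CH2 → C:1 H:2
  CH2 → C:1 H:2
  CH2I → C:1 H:2 I:1
Element totals:
  C: 4
  H: 9
  I: 1
Molecular formula: C4H9I.
DoU = (2C + 2 + N − H − X) / 2 = (2·4 + 2 + 0 − 9 − 1) / 2 = 0.

0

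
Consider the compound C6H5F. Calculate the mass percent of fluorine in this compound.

Atom tally by fragment:
  benzene ring core → C:6 H:6
  (− 1 ring H displaced by substituents)
  + F → F:1
Element totals:
  C: 6
  H: 5
  F: 1
Molecular formula: C6H5F.
Molar mass = 96.104 g/mol.
Mass from F: 1 × 18.998 = 18.998 g/mol.
%F = 18.998 / 96.104 × 100 = 19.77%.

19.77%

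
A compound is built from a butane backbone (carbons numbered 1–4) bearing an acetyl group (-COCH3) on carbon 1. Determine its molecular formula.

C6H12O

Atom tally by fragment:
  CH3COCH2 → C:3 H:5 O:1
  CH2 → C:1 H:2
  CH2 → C:1 H:2
  CH3 → C:1 H:3
Element totals:
  C: 6
  H: 12
  O: 1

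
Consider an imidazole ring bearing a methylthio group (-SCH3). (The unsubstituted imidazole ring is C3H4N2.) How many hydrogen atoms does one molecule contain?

Atom tally by fragment:
  imidazole ring core → C:3 H:4 N:2
  (− 1 ring H displaced by substituents)
  + SCH3 → C:1 H:3 S:1
Element totals:
  C: 4
  H: 6
  N: 2
  S: 1

6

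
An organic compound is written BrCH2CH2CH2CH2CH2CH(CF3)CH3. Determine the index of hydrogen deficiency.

Atom tally by fragment:
  BrCH2 → C:1 H:2 Br:1
  CH2 → C:1 H:2
  CH2 → C:1 H:2
  CH2 → C:1 H:2
  CH2 → C:1 H:2
  CH(CF3) → C:2 H:1 F:3
  CH3 → C:1 H:3
Element totals:
  C: 8
  H: 14
  Br: 1
  F: 3
Molecular formula: C8H14BrF3.
DoU = (2C + 2 + N − H − X) / 2 = (2·8 + 2 + 0 − 14 − 4) / 2 = 0.

0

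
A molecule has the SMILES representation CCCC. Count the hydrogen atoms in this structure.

Atom tally by fragment:
  CH3 → C:1 H:3
  CH2 → C:1 H:2
  CH2 → C:1 H:2
  CH3 → C:1 H:3
Element totals:
  C: 4
  H: 10

10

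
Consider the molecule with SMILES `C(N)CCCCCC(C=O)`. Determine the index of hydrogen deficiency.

1

Atom tally by fragment:
  H2NCH2 → C:1 H:4 N:1
  CH2 → C:1 H:2
  CH2 → C:1 H:2
  CH2 → C:1 H:2
  CH2 → C:1 H:2
  CH2 → C:1 H:2
  CH2CHO → C:2 H:3 O:1
Element totals:
  C: 8
  H: 17
  N: 1
  O: 1
Molecular formula: C8H17NO.
DoU = (2C + 2 + N − H − X) / 2 = (2·8 + 2 + 1 − 17 − 0) / 2 = 1.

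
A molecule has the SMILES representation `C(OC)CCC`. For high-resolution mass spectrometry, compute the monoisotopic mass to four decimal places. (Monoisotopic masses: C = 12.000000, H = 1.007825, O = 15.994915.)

Atom tally by fragment:
  CH3OCH2 → C:2 H:5 O:1
  CH2 → C:1 H:2
  CH2 → C:1 H:2
  CH3 → C:1 H:3
Element totals:
  C: 5
  H: 12
  O: 1
Molecular formula: C5H12O.
  M = 5(12.0) + 12(1.007825) + 15.994915
    = 60.000000 + 12.093900 + 15.994915 = 88.088815

88.0888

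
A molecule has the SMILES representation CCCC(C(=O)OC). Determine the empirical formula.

Atom tally by fragment:
  CH3 → C:1 H:3
  CH2 → C:1 H:2
  CH2 → C:1 H:2
  CH2COOCH3 → C:3 H:5 O:2
Element totals:
  C: 6
  H: 12
  O: 2
Molecular formula: C6H12O2.
gcd of subscripts = 2; dividing each by 2:
  C: 6/2 = 3
  H: 12/2 = 6
  O: 2/2 = 1

C3H6O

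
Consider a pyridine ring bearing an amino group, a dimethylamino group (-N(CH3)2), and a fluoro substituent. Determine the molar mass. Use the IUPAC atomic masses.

155.18 g/mol

Atom tally by fragment:
  pyridine ring core → C:5 H:5 N:1
  (− 3 ring H displaced by substituents)
  + NH2 → N:1 H:2
  + N(CH3)2 → N:1 C:2 H:6
  + F → F:1
Element totals:
  C: 7
  H: 10
  F: 1
  N: 3
Molecular formula: C7H10FN3.
  M = 7(12.011) + 10(1.008) + 18.998 + 3(14.007)
    = 84.077 + 10.080 + 18.998 + 42.021 = 155.176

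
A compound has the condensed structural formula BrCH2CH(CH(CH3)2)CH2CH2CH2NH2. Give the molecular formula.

C8H18BrN

Element totals:
  C: 8
  H: 18
  Br: 1
  N: 1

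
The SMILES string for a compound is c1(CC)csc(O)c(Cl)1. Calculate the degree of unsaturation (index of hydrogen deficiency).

3

Atom tally by fragment:
  thiophene ring core → C:4 H:4 S:1
  (− 3 ring H displaced by substituents)
  + C2H5 → C:2 H:5
  + OH → O:1 H:1
  + Cl → Cl:1
Element totals:
  C: 6
  H: 7
  Cl: 1
  O: 1
  S: 1
Molecular formula: C6H7ClOS.
DoU = (2C + 2 + N − H − X) / 2 = (2·6 + 2 + 0 − 7 − 1) / 2 = 3.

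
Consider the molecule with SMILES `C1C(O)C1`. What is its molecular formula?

C3H6O

Atom tally by fragment:
  cyclopropane ring core → C:3 H:6
  (− 1 ring H displaced by substituents)
  + OH → O:1 H:1
Element totals:
  C: 3
  H: 6
  O: 1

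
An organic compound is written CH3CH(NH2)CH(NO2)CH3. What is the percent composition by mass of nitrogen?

23.71%

Atom tally by fragment:
  CH3 → C:1 H:3
  CH(NH2) → C:1 H:3 N:1
  CH(NO2) → C:1 H:1 N:1 O:2
  CH3 → C:1 H:3
Element totals:
  C: 4
  H: 10
  N: 2
  O: 2
Molecular formula: C4H10N2O2.
Molar mass = 118.136 g/mol.
Mass from N: 2 × 14.007 = 28.014 g/mol.
%N = 28.014 / 118.136 × 100 = 23.71%.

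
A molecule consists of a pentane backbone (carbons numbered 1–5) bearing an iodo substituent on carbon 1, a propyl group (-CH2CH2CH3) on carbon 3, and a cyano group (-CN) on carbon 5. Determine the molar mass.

Atom tally by fragment:
  ICH2 → C:1 H:2 I:1
  CH2 → C:1 H:2
  CH(CH2CH2CH3) → C:4 H:8
  CH2 → C:1 H:2
  CH2CN → C:2 H:2 N:1
Element totals:
  C: 9
  H: 16
  I: 1
  N: 1
Molecular formula: C9H16IN.
  M = 9(12.011) + 16(1.008) + 126.904 + 14.007
    = 108.099 + 16.128 + 126.904 + 14.007 = 265.138

265.14 g/mol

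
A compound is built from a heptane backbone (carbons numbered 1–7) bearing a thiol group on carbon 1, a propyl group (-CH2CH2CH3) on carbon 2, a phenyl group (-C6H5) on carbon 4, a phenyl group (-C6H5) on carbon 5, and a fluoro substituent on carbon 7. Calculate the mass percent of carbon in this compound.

Atom tally by fragment:
  HSCH2 → C:1 H:3 S:1
  CH(CH2CH2CH3) → C:4 H:8
  CH2 → C:1 H:2
  CH(C6H5) → C:7 H:6
  CH(C6H5) → C:7 H:6
  CH2 → C:1 H:2
  CH2F → C:1 H:2 F:1
Element totals:
  C: 22
  H: 29
  F: 1
  S: 1
Molecular formula: C22H29FS.
Molar mass = 344.532 g/mol.
Mass from C: 22 × 12.011 = 264.242 g/mol.
%C = 264.242 / 344.532 × 100 = 76.70%.

76.70%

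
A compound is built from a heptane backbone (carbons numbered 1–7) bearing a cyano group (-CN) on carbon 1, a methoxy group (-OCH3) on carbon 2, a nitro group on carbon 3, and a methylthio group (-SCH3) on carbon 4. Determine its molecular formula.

C10H18N2O3S

Atom tally by fragment:
  NCCH2 → C:2 H:2 N:1
  CH(OCH3) → C:2 H:4 O:1
  CH(NO2) → C:1 H:1 N:1 O:2
  CH(SCH3) → C:2 H:4 S:1
  CH2 → C:1 H:2
  CH2 → C:1 H:2
  CH3 → C:1 H:3
Element totals:
  C: 10
  H: 18
  N: 2
  O: 3
  S: 1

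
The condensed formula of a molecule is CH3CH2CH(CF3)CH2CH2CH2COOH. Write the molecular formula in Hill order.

Atom tally by fragment:
  CH3 → C:1 H:3
  CH2 → C:1 H:2
  CH(CF3) → C:2 H:1 F:3
  CH2 → C:1 H:2
  CH2 → C:1 H:2
  CH2COOH → C:2 H:3 O:2
Element totals:
  C: 8
  H: 13
  F: 3
  O: 2

C8H13F3O2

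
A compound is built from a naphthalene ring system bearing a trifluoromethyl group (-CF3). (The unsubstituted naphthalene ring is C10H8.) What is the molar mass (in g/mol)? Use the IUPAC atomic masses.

196.17 g/mol

Atom tally by fragment:
  naphthalene ring system core → C:10 H:8
  (− 1 ring H displaced by substituents)
  + CF3 → C:1 F:3
Element totals:
  C: 11
  H: 7
  F: 3
Molecular formula: C11H7F3.
  M = 11(12.011) + 7(1.008) + 3(18.998)
    = 132.121 + 7.056 + 56.994 = 196.171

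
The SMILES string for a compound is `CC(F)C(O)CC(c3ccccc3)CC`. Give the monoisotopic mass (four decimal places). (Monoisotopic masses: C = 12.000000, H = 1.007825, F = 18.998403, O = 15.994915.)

210.1420

Atom tally by fragment:
  CH3 → C:1 H:3
  CH(F) → C:1 H:1 F:1
  CH(OH) → C:1 H:2 O:1
  CH2 → C:1 H:2
  CH(C6H5) → C:7 H:6
  CH2 → C:1 H:2
  CH3 → C:1 H:3
Element totals:
  C: 13
  H: 19
  F: 1
  O: 1
Molecular formula: C13H19FO.
  M = 13(12.0) + 19(1.007825) + 18.998403 + 15.994915
    = 156.000000 + 19.148675 + 18.998403 + 15.994915 = 210.141993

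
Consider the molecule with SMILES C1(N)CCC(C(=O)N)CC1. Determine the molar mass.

Atom tally by fragment:
  cyclohexane ring core → C:6 H:12
  (− 2 ring H displaced by substituents)
  + NH2 → N:1 H:2
  + CONH2 → C:1 H:2 O:1 N:1
Element totals:
  C: 7
  H: 14
  N: 2
  O: 1
Molecular formula: C7H14N2O.
  M = 7(12.011) + 14(1.008) + 2(14.007) + 15.999
    = 84.077 + 14.112 + 28.014 + 15.999 = 142.202

142.20 g/mol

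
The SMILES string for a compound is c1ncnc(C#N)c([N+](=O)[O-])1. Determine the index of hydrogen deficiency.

7

Atom tally by fragment:
  pyrimidine ring core → C:4 H:4 N:2
  (− 2 ring H displaced by substituents)
  + CN → C:1 N:1
  + NO2 → N:1 O:2
Element totals:
  C: 5
  H: 2
  N: 4
  O: 2
Molecular formula: C5H2N4O2.
DoU = (2C + 2 + N − H − X) / 2 = (2·5 + 2 + 4 − 2 − 0) / 2 = 7.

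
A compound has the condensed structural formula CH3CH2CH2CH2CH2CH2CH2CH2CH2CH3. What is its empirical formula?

C5H11

Element totals:
  C: 10
  H: 22
Molecular formula: C10H22.
gcd of subscripts = 2; dividing each by 2:
  C: 10/2 = 5
  H: 22/2 = 11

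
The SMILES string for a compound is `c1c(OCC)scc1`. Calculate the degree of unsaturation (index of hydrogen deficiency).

Atom tally by fragment:
  thiophene ring core → C:4 H:4 S:1
  (− 1 ring H displaced by substituents)
  + OC2H5 → C:2 H:5 O:1
Element totals:
  C: 6
  H: 8
  O: 1
  S: 1
Molecular formula: C6H8OS.
DoU = (2C + 2 + N − H − X) / 2 = (2·6 + 2 + 0 − 8 − 0) / 2 = 3.

3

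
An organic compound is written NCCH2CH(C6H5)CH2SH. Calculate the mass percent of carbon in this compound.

Atom tally by fragment:
  NCCH2 → C:2 H:2 N:1
  CH(C6H5) → C:7 H:6
  CH2SH → C:1 H:3 S:1
Element totals:
  C: 10
  H: 11
  N: 1
  S: 1
Molecular formula: C10H11NS.
Molar mass = 177.265 g/mol.
Mass from C: 10 × 12.011 = 120.110 g/mol.
%C = 120.110 / 177.265 × 100 = 67.76%.

67.76%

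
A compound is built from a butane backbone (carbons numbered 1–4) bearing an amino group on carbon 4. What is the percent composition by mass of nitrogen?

Atom tally by fragment:
  CH3 → C:1 H:3
  CH2 → C:1 H:2
  CH2 → C:1 H:2
  CH2NH2 → C:1 H:4 N:1
Element totals:
  C: 4
  H: 11
  N: 1
Molecular formula: C4H11N.
Molar mass = 73.139 g/mol.
Mass from N: 1 × 14.007 = 14.007 g/mol.
%N = 14.007 / 73.139 × 100 = 19.15%.

19.15%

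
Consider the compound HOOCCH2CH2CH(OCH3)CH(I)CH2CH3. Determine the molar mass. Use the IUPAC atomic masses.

286.11 g/mol

Atom tally by fragment:
  HOOCCH2 → C:2 H:3 O:2
  CH2 → C:1 H:2
  CH(OCH3) → C:2 H:4 O:1
  CH(I) → C:1 H:1 I:1
  CH2 → C:1 H:2
  CH3 → C:1 H:3
Element totals:
  C: 8
  H: 15
  I: 1
  O: 3
Molecular formula: C8H15IO3.
  M = 8(12.011) + 15(1.008) + 126.904 + 3(15.999)
    = 96.088 + 15.120 + 126.904 + 47.997 = 286.109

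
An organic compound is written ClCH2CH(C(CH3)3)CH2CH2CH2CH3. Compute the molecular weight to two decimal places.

176.73 g/mol

Element totals:
  C: 10
  H: 21
  Cl: 1
Molecular formula: C10H21Cl.
  M = 10(12.011) + 21(1.008) + 35.45
    = 120.110 + 21.168 + 35.450 = 176.728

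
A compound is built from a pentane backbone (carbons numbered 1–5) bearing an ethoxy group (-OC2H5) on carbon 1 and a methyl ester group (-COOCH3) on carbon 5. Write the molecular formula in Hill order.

Atom tally by fragment:
  C2H5OCH2 → C:3 H:7 O:1
  CH2 → C:1 H:2
  CH2 → C:1 H:2
  CH2 → C:1 H:2
  CH2COOCH3 → C:3 H:5 O:2
Element totals:
  C: 9
  H: 18
  O: 3

C9H18O3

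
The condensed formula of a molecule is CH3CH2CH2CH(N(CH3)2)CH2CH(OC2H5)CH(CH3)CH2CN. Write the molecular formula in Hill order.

C14H28N2O

Element totals:
  C: 14
  H: 28
  N: 2
  O: 1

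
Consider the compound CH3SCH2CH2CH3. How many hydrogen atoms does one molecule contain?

Atom tally by fragment:
  CH3SCH2 → C:2 H:5 S:1
  CH2 → C:1 H:2
  CH3 → C:1 H:3
Element totals:
  C: 4
  H: 10
  S: 1

10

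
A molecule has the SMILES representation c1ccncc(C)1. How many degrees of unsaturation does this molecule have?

Atom tally by fragment:
  pyridine ring core → C:5 H:5 N:1
  (− 1 ring H displaced by substituents)
  + CH3 → C:1 H:3
Element totals:
  C: 6
  H: 7
  N: 1
Molecular formula: C6H7N.
DoU = (2C + 2 + N − H − X) / 2 = (2·6 + 2 + 1 − 7 − 0) / 2 = 4.

4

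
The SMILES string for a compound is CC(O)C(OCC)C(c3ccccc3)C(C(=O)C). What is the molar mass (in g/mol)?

Atom tally by fragment:
  CH3 → C:1 H:3
  CH(OH) → C:1 H:2 O:1
  CH(OC2H5) → C:3 H:6 O:1
  CH(C6H5) → C:7 H:6
  CH2COCH3 → C:3 H:5 O:1
Element totals:
  C: 15
  H: 22
  O: 3
Molecular formula: C15H22O3.
  M = 15(12.011) + 22(1.008) + 3(15.999)
    = 180.165 + 22.176 + 47.997 = 250.338

250.34 g/mol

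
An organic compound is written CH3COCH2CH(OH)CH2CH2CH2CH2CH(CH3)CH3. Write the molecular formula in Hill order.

Atom tally by fragment:
  CH3COCH2 → C:3 H:5 O:1
  CH(OH) → C:1 H:2 O:1
  CH2 → C:1 H:2
  CH2 → C:1 H:2
  CH2 → C:1 H:2
  CH2 → C:1 H:2
  CH(CH3) → C:2 H:4
  CH3 → C:1 H:3
Element totals:
  C: 11
  H: 22
  O: 2

C11H22O2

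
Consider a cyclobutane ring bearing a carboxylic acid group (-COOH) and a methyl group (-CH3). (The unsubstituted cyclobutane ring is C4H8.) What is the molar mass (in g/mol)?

114.14 g/mol

Atom tally by fragment:
  cyclobutane ring core → C:4 H:8
  (− 2 ring H displaced by substituents)
  + COOH → C:1 H:1 O:2
  + CH3 → C:1 H:3
Element totals:
  C: 6
  H: 10
  O: 2
Molecular formula: C6H10O2.
  M = 6(12.011) + 10(1.008) + 2(15.999)
    = 72.066 + 10.080 + 31.998 = 114.144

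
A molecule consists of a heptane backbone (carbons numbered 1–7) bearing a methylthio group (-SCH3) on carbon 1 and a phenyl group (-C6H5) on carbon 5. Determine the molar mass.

222.39 g/mol

Atom tally by fragment:
  CH3SCH2 → C:2 H:5 S:1
  CH2 → C:1 H:2
  CH2 → C:1 H:2
  CH2 → C:1 H:2
  CH(C6H5) → C:7 H:6
  CH2 → C:1 H:2
  CH3 → C:1 H:3
Element totals:
  C: 14
  H: 22
  S: 1
Molecular formula: C14H22S.
  M = 14(12.011) + 22(1.008) + 32.06
    = 168.154 + 22.176 + 32.060 = 222.390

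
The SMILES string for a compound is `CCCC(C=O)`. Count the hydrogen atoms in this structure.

10

Atom tally by fragment:
  CH3 → C:1 H:3
  CH2 → C:1 H:2
  CH2 → C:1 H:2
  CH2CHO → C:2 H:3 O:1
Element totals:
  C: 5
  H: 10
  O: 1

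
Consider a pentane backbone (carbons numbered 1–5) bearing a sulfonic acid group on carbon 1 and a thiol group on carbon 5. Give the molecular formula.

C5H12O3S2

Atom tally by fragment:
  HO3SCH2 → C:1 H:3 S:1 O:3
  CH2 → C:1 H:2
  CH2 → C:1 H:2
  CH2 → C:1 H:2
  CH2SH → C:1 H:3 S:1
Element totals:
  C: 5
  H: 12
  O: 3
  S: 2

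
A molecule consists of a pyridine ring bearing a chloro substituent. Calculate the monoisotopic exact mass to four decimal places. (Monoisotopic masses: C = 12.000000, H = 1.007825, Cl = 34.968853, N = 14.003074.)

113.0032

Atom tally by fragment:
  pyridine ring core → C:5 H:5 N:1
  (− 1 ring H displaced by substituents)
  + Cl → Cl:1
Element totals:
  C: 5
  H: 4
  Cl: 1
  N: 1
Molecular formula: C5H4ClN.
  M = 5(12.0) + 4(1.007825) + 34.968853 + 14.003074
    = 60.000000 + 4.031300 + 34.968853 + 14.003074 = 113.003227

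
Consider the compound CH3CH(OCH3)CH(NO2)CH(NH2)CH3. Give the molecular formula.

Element totals:
  C: 6
  H: 14
  N: 2
  O: 3

C6H14N2O3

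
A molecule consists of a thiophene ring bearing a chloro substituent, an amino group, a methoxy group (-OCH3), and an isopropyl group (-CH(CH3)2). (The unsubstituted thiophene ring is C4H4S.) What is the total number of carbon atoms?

Atom tally by fragment:
  thiophene ring core → C:4 H:4 S:1
  (− 4 ring H displaced by substituents)
  + Cl → Cl:1
  + NH2 → N:1 H:2
  + OCH3 → C:1 H:3 O:1
  + CH(CH3)2 → C:3 H:7
Element totals:
  C: 8
  H: 12
  Cl: 1
  N: 1
  O: 1
  S: 1

8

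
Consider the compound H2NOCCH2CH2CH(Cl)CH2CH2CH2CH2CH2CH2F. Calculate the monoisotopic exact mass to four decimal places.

223.1139

Element totals:
  C: 10
  H: 19
  Cl: 1
  F: 1
  N: 1
  O: 1
Molecular formula: C10H19ClFNO.
  M = 10(12.0) + 19(1.007825) + 34.968853 + 18.998403 + 14.003074 + 15.994915
    = 120.000000 + 19.148675 + 34.968853 + 18.998403 + 14.003074 + 15.994915 = 223.113920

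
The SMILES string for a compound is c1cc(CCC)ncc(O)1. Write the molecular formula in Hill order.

C8H11NO

Atom tally by fragment:
  pyridine ring core → C:5 H:5 N:1
  (− 2 ring H displaced by substituents)
  + CH2CH2CH3 → C:3 H:7
  + OH → O:1 H:1
Element totals:
  C: 8
  H: 11
  N: 1
  O: 1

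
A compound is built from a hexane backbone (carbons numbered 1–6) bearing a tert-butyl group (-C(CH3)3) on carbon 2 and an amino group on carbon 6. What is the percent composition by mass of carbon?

76.36%

Atom tally by fragment:
  CH3 → C:1 H:3
  CH(C(CH3)3) → C:5 H:10
  CH2 → C:1 H:2
  CH2 → C:1 H:2
  CH2 → C:1 H:2
  CH2NH2 → C:1 H:4 N:1
Element totals:
  C: 10
  H: 23
  N: 1
Molecular formula: C10H23N.
Molar mass = 157.301 g/mol.
Mass from C: 10 × 12.011 = 120.110 g/mol.
%C = 120.110 / 157.301 × 100 = 76.36%.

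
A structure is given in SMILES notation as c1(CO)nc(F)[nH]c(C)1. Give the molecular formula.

C5H7FN2O

Atom tally by fragment:
  imidazole ring core → C:3 H:4 N:2
  (− 3 ring H displaced by substituents)
  + CH2OH → C:1 H:3 O:1
  + F → F:1
  + CH3 → C:1 H:3
Element totals:
  C: 5
  H: 7
  F: 1
  N: 2
  O: 1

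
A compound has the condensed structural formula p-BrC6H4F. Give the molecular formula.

Atom tally by fragment:
  benzene ring core → C:6 H:6
  (− 2 ring H displaced by substituents)
  + Br → Br:1
  + F → F:1
Element totals:
  C: 6
  H: 4
  Br: 1
  F: 1

C6H4BrF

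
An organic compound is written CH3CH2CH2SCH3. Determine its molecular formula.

Element totals:
  C: 4
  H: 10
  S: 1

C4H10S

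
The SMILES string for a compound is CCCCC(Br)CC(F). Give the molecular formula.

Atom tally by fragment:
  CH3 → C:1 H:3
  CH2 → C:1 H:2
  CH2 → C:1 H:2
  CH2 → C:1 H:2
  CH(Br) → C:1 H:1 Br:1
  CH2 → C:1 H:2
  CH2F → C:1 H:2 F:1
Element totals:
  C: 7
  H: 14
  Br: 1
  F: 1

C7H14BrF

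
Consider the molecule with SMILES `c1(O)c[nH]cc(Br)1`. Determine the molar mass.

161.99 g/mol

Atom tally by fragment:
  pyrrole ring core → C:4 H:5 N:1
  (− 2 ring H displaced by substituents)
  + OH → O:1 H:1
  + Br → Br:1
Element totals:
  C: 4
  H: 4
  Br: 1
  N: 1
  O: 1
Molecular formula: C4H4BrNO.
  M = 4(12.011) + 4(1.008) + 79.904 + 14.007 + 15.999
    = 48.044 + 4.032 + 79.904 + 14.007 + 15.999 = 161.986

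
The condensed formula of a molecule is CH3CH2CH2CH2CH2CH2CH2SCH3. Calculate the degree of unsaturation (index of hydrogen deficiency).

Atom tally by fragment:
  CH3 → C:1 H:3
  CH2 → C:1 H:2
  CH2 → C:1 H:2
  CH2 → C:1 H:2
  CH2 → C:1 H:2
  CH2 → C:1 H:2
  CH2SCH3 → C:2 H:5 S:1
Element totals:
  C: 8
  H: 18
  S: 1
Molecular formula: C8H18S.
DoU = (2C + 2 + N − H − X) / 2 = (2·8 + 2 + 0 − 18 − 0) / 2 = 0.

0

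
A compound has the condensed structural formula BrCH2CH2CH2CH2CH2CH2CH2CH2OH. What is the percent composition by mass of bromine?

Atom tally by fragment:
  BrCH2 → C:1 H:2 Br:1
  CH2 → C:1 H:2
  CH2 → C:1 H:2
  CH2 → C:1 H:2
  CH2 → C:1 H:2
  CH2 → C:1 H:2
  CH2CH2OH → C:2 H:5 O:1
Element totals:
  C: 8
  H: 17
  Br: 1
  O: 1
Molecular formula: C8H17BrO.
Molar mass = 209.127 g/mol.
Mass from Br: 1 × 79.904 = 79.904 g/mol.
%Br = 79.904 / 209.127 × 100 = 38.21%.

38.21%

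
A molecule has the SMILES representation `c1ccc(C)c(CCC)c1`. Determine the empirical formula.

C5H7

Atom tally by fragment:
  benzene ring core → C:6 H:6
  (− 2 ring H displaced by substituents)
  + CH3 → C:1 H:3
  + CH2CH2CH3 → C:3 H:7
Element totals:
  C: 10
  H: 14
Molecular formula: C10H14.
gcd of subscripts = 2; dividing each by 2:
  C: 10/2 = 5
  H: 14/2 = 7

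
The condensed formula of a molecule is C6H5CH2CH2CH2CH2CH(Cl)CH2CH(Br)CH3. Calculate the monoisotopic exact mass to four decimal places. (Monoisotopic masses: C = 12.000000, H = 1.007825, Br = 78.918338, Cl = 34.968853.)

Element totals:
  C: 14
  H: 20
  Br: 1
  Cl: 1
Molecular formula: C14H20BrCl.
  M = 14(12.0) + 20(1.007825) + 78.918338 + 34.968853
    = 168.000000 + 20.156500 + 78.918338 + 34.968853 = 302.043691

302.0437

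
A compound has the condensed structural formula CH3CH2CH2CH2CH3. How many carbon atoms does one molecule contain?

5

Atom tally by fragment:
  CH3 → C:1 H:3
  CH2 → C:1 H:2
  CH2 → C:1 H:2
  CH2 → C:1 H:2
  CH3 → C:1 H:3
Element totals:
  C: 5
  H: 12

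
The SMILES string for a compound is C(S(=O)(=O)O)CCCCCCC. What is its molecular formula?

Atom tally by fragment:
  HO3SCH2 → C:1 H:3 S:1 O:3
  CH2 → C:1 H:2
  CH2 → C:1 H:2
  CH2 → C:1 H:2
  CH2 → C:1 H:2
  CH2 → C:1 H:2
  CH2 → C:1 H:2
  CH3 → C:1 H:3
Element totals:
  C: 8
  H: 18
  O: 3
  S: 1

C8H18O3S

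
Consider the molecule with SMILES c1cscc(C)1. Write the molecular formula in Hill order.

Atom tally by fragment:
  thiophene ring core → C:4 H:4 S:1
  (− 1 ring H displaced by substituents)
  + CH3 → C:1 H:3
Element totals:
  C: 5
  H: 6
  S: 1

C5H6S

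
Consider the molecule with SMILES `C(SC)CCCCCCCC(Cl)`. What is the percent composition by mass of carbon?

57.53%

Atom tally by fragment:
  CH3SCH2 → C:2 H:5 S:1
  CH2 → C:1 H:2
  CH2 → C:1 H:2
  CH2 → C:1 H:2
  CH2 → C:1 H:2
  CH2 → C:1 H:2
  CH2 → C:1 H:2
  CH2 → C:1 H:2
  CH2Cl → C:1 H:2 Cl:1
Element totals:
  C: 10
  H: 21
  Cl: 1
  S: 1
Molecular formula: C10H21ClS.
Molar mass = 208.788 g/mol.
Mass from C: 10 × 12.011 = 120.110 g/mol.
%C = 120.110 / 208.788 × 100 = 57.53%.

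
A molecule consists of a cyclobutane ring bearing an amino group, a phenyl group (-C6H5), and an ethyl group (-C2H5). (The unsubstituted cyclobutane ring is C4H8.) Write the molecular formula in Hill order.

C12H17N

Atom tally by fragment:
  cyclobutane ring core → C:4 H:8
  (− 3 ring H displaced by substituents)
  + NH2 → N:1 H:2
  + C6H5 → C:6 H:5
  + C2H5 → C:2 H:5
Element totals:
  C: 12
  H: 17
  N: 1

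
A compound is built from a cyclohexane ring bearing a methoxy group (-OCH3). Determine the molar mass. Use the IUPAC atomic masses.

Atom tally by fragment:
  cyclohexane ring core → C:6 H:12
  (− 1 ring H displaced by substituents)
  + OCH3 → C:1 H:3 O:1
Element totals:
  C: 7
  H: 14
  O: 1
Molecular formula: C7H14O.
  M = 7(12.011) + 14(1.008) + 15.999
    = 84.077 + 14.112 + 15.999 = 114.188

114.19 g/mol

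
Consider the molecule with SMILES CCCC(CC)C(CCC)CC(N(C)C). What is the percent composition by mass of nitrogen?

6.56%

Atom tally by fragment:
  CH3 → C:1 H:3
  CH2 → C:1 H:2
  CH2 → C:1 H:2
  CH(C2H5) → C:3 H:6
  CH(CH2CH2CH3) → C:4 H:8
  CH2 → C:1 H:2
  CH2N(CH3)2 → C:3 H:8 N:1
Element totals:
  C: 14
  H: 31
  N: 1
Molecular formula: C14H31N.
Molar mass = 213.409 g/mol.
Mass from N: 1 × 14.007 = 14.007 g/mol.
%N = 14.007 / 213.409 × 100 = 6.56%.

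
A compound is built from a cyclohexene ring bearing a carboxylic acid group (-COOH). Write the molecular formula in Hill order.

C7H10O2

Atom tally by fragment:
  cyclohexene ring core → C:6 H:10
  (− 1 ring H displaced by substituents)
  + COOH → C:1 H:1 O:2
Element totals:
  C: 7
  H: 10
  O: 2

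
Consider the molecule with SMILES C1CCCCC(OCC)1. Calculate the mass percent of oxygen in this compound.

12.48%

Atom tally by fragment:
  cyclohexane ring core → C:6 H:12
  (− 1 ring H displaced by substituents)
  + OC2H5 → C:2 H:5 O:1
Element totals:
  C: 8
  H: 16
  O: 1
Molecular formula: C8H16O.
Molar mass = 128.215 g/mol.
Mass from O: 1 × 15.999 = 15.999 g/mol.
%O = 15.999 / 128.215 × 100 = 12.48%.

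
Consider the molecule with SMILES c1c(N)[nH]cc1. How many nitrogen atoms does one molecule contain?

2

Atom tally by fragment:
  pyrrole ring core → C:4 H:5 N:1
  (− 1 ring H displaced by substituents)
  + NH2 → N:1 H:2
Element totals:
  C: 4
  H: 6
  N: 2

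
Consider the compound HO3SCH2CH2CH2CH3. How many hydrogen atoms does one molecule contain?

Atom tally by fragment:
  HO3SCH2 → C:1 H:3 S:1 O:3
  CH2 → C:1 H:2
  CH2 → C:1 H:2
  CH3 → C:1 H:3
Element totals:
  C: 4
  H: 10
  O: 3
  S: 1

10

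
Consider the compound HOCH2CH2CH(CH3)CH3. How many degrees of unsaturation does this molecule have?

Element totals:
  C: 5
  H: 12
  O: 1
Molecular formula: C5H12O.
DoU = (2C + 2 + N − H − X) / 2 = (2·5 + 2 + 0 − 12 − 0) / 2 = 0.

0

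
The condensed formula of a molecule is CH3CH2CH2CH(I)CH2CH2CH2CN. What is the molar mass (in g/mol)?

Element totals:
  C: 8
  H: 14
  I: 1
  N: 1
Molecular formula: C8H14IN.
  M = 8(12.011) + 14(1.008) + 126.904 + 14.007
    = 96.088 + 14.112 + 126.904 + 14.007 = 251.111

251.11 g/mol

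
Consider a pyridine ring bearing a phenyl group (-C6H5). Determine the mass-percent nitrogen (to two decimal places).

9.03%

Atom tally by fragment:
  pyridine ring core → C:5 H:5 N:1
  (− 1 ring H displaced by substituents)
  + C6H5 → C:6 H:5
Element totals:
  C: 11
  H: 9
  N: 1
Molecular formula: C11H9N.
Molar mass = 155.200 g/mol.
Mass from N: 1 × 14.007 = 14.007 g/mol.
%N = 14.007 / 155.200 × 100 = 9.03%.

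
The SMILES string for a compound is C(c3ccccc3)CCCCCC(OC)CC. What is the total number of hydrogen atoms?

26

Atom tally by fragment:
  C6H5CH2 → C:7 H:7
  CH2 → C:1 H:2
  CH2 → C:1 H:2
  CH2 → C:1 H:2
  CH2 → C:1 H:2
  CH2 → C:1 H:2
  CH(OCH3) → C:2 H:4 O:1
  CH2 → C:1 H:2
  CH3 → C:1 H:3
Element totals:
  C: 16
  H: 26
  O: 1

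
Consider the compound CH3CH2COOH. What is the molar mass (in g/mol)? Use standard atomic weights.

Atom tally by fragment:
  CH3 → C:1 H:3
  CH2COOH → C:2 H:3 O:2
Element totals:
  C: 3
  H: 6
  O: 2
Molecular formula: C3H6O2.
  M = 3(12.011) + 6(1.008) + 2(15.999)
    = 36.033 + 6.048 + 31.998 = 74.079

74.08 g/mol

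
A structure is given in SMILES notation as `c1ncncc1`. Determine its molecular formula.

C4H4N2

Atom tally by fragment:
  pyrimidine ring core → C:4 H:4 N:2
Element totals:
  C: 4
  H: 4
  N: 2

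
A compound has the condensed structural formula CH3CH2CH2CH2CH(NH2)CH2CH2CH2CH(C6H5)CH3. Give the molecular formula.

C16H27N

Atom tally by fragment:
  CH3 → C:1 H:3
  CH2 → C:1 H:2
  CH2 → C:1 H:2
  CH2 → C:1 H:2
  CH(NH2) → C:1 H:3 N:1
  CH2 → C:1 H:2
  CH2 → C:1 H:2
  CH2 → C:1 H:2
  CH(C6H5) → C:7 H:6
  CH3 → C:1 H:3
Element totals:
  C: 16
  H: 27
  N: 1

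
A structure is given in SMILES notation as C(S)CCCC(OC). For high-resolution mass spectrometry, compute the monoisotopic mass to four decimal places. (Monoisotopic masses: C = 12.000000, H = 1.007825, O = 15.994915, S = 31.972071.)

Atom tally by fragment:
  HSCH2 → C:1 H:3 S:1
  CH2 → C:1 H:2
  CH2 → C:1 H:2
  CH2 → C:1 H:2
  CH2OCH3 → C:2 H:5 O:1
Element totals:
  C: 6
  H: 14
  O: 1
  S: 1
Molecular formula: C6H14OS.
  M = 6(12.0) + 14(1.007825) + 15.994915 + 31.972071
    = 72.000000 + 14.109550 + 15.994915 + 31.972071 = 134.076536

134.0765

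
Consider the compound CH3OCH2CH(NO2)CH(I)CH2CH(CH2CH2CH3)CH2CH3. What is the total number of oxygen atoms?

Atom tally by fragment:
  CH3OCH2 → C:2 H:5 O:1
  CH(NO2) → C:1 H:1 N:1 O:2
  CH(I) → C:1 H:1 I:1
  CH2 → C:1 H:2
  CH(CH2CH2CH3) → C:4 H:8
  CH2 → C:1 H:2
  CH3 → C:1 H:3
Element totals:
  C: 11
  H: 22
  I: 1
  N: 1
  O: 3

3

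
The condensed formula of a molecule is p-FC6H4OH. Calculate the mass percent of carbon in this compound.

64.29%

Atom tally by fragment:
  benzene ring core → C:6 H:6
  (− 2 ring H displaced by substituents)
  + F → F:1
  + OH → O:1 H:1
Element totals:
  C: 6
  H: 5
  F: 1
  O: 1
Molecular formula: C6H5FO.
Molar mass = 112.103 g/mol.
Mass from C: 6 × 12.011 = 72.066 g/mol.
%C = 72.066 / 112.103 × 100 = 64.29%.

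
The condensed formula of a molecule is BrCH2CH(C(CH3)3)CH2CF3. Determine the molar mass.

Atom tally by fragment:
  BrCH2 → C:1 H:2 Br:1
  CH(C(CH3)3) → C:5 H:10
  CH2CF3 → C:2 H:2 F:3
Element totals:
  C: 8
  H: 14
  Br: 1
  F: 3
Molecular formula: C8H14BrF3.
  M = 8(12.011) + 14(1.008) + 79.904 + 3(18.998)
    = 96.088 + 14.112 + 79.904 + 56.994 = 247.098

247.10 g/mol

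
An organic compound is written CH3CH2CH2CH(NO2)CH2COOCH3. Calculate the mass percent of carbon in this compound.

Element totals:
  C: 7
  H: 13
  N: 1
  O: 4
Molecular formula: C7H13NO4.
Molar mass = 175.184 g/mol.
Mass from C: 7 × 12.011 = 84.077 g/mol.
%C = 84.077 / 175.184 × 100 = 47.99%.

47.99%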